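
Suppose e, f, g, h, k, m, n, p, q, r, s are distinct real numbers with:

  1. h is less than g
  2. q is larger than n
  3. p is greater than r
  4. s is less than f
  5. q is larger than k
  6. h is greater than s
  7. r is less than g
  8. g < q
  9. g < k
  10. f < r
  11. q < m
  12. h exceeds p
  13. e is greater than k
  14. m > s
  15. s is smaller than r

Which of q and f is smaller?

f

f < r and r < p give f < p.
Then p < h extends the chain to h.
With h < g: f < r < p < h < g.
Then g < k extends the chain to k.
With k < q: f < r < p < h < g < k < q.
So f < q; f is the smaller of the two.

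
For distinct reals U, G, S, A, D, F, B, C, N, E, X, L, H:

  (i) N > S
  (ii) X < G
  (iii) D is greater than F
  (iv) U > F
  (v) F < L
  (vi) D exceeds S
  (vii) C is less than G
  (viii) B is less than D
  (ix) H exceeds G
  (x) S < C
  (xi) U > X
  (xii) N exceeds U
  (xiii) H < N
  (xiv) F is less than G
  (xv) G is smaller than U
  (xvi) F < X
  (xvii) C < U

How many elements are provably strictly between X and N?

3

The relations place X below N. An element lies strictly between them when it is forced above X and also forced below N.
Above X: {G, H, U}. Below N: {S, F, C, G, H, U}.
Intersection: {G, H, U} — 3.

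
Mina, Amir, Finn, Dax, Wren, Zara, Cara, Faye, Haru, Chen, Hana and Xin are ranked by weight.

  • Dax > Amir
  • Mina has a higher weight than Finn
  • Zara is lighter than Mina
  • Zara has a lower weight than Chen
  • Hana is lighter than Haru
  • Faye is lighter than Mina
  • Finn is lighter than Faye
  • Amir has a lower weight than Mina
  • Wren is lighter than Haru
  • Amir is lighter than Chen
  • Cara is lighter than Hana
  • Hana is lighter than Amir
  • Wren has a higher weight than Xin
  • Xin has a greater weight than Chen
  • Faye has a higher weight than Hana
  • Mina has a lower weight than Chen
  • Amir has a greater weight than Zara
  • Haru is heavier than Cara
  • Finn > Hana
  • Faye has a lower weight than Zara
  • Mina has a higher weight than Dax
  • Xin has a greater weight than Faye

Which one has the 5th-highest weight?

Piecing the relations together gives one ordering: Cara < Hana < Finn < Faye < Zara < Amir < Dax < Mina < Chen < Xin < Wren < Haru.
Counting 5 from the largest end gives Mina.

Mina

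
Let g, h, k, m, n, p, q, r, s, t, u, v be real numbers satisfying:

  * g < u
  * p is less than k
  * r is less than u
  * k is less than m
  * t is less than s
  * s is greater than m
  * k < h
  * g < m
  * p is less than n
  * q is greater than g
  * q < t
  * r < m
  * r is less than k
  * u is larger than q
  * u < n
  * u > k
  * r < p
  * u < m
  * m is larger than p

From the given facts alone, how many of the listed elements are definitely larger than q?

The elements the relations force above q are u, n, m, t, s — no chain reaches any other.
That is 5.

5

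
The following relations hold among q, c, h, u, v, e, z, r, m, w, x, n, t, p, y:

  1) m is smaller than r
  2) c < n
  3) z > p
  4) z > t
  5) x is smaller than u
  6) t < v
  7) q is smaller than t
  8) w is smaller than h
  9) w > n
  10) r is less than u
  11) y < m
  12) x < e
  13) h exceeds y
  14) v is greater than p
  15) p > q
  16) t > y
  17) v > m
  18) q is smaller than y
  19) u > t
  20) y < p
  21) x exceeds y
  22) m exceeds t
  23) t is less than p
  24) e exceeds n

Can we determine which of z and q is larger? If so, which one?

Link the given pairs in sequence: q < y; y < t; t < p; p < z.
Chaining these gives q < y < t < p < z.
So z is larger.

z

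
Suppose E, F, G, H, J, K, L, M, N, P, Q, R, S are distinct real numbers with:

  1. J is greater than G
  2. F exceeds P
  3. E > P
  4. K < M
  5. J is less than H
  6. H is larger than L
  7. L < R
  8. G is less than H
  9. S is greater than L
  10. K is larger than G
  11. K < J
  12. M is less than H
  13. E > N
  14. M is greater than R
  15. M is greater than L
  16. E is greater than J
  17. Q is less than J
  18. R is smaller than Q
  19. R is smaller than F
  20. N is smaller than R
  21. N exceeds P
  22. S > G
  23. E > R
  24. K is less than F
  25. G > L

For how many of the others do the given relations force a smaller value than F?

6

From F the given relations immediately reach P, K, R.
From those, L, G, N — 6 in total.
No other element is forced below F by the given relations, so the count is 6.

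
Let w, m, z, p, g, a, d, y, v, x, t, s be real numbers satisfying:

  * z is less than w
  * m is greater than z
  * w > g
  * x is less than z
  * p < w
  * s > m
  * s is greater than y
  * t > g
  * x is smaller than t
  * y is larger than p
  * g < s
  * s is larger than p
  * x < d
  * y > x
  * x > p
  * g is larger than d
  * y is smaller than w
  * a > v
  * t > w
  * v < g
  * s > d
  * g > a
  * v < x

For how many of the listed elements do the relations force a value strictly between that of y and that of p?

1

The relations place p below y. An element lies strictly between them when it is forced above p and also forced below y.
Above p: {x, d, z, m, g, w, s, t}. Below y: {v, x}.
Intersection: {x} — 1.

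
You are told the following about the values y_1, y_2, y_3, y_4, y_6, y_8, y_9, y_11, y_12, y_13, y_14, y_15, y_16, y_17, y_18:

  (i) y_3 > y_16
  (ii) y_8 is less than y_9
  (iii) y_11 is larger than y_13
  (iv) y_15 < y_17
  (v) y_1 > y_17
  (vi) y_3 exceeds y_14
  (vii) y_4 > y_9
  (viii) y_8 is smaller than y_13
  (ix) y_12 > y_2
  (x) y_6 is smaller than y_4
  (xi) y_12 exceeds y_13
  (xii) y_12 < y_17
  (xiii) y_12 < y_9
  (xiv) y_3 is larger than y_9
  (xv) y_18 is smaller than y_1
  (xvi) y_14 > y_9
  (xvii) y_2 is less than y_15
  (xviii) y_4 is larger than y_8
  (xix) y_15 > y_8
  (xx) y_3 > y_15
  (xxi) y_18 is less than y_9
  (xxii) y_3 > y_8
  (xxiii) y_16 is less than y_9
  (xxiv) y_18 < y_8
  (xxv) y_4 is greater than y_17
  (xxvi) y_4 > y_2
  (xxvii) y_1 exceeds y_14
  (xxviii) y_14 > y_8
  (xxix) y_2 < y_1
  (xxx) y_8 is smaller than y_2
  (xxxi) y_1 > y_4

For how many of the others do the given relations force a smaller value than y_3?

9

Directly below y_3: y_8, y_16, y_15, y_9, y_14.
One step further: y_18, y_2, y_12 (8 so far).
One step further: y_13 (9 so far).
Nothing else is reachable below y_3; 9 in all.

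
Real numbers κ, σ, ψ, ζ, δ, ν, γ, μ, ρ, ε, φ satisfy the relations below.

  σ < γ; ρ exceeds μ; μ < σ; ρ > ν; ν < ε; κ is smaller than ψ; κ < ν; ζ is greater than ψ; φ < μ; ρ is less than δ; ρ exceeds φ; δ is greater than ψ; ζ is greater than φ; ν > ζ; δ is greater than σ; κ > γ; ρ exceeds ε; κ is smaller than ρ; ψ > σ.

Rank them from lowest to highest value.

The consecutive links are each given: φ < μ; μ < σ; σ < γ; γ < κ; κ < ψ; ψ < ζ; ζ < ν; ν < ε; ε < ρ; ρ < δ.

φ < μ < σ < γ < κ < ψ < ζ < ν < ε < ρ < δ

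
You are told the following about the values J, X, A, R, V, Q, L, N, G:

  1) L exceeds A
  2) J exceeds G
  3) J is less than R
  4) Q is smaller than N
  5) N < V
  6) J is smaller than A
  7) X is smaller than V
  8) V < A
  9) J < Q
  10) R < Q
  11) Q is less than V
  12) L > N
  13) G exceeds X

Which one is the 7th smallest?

V

Piecing the relations together gives one ordering: X < G < J < R < Q < N < V < A < L.
Counting 7 from the smallest end gives V.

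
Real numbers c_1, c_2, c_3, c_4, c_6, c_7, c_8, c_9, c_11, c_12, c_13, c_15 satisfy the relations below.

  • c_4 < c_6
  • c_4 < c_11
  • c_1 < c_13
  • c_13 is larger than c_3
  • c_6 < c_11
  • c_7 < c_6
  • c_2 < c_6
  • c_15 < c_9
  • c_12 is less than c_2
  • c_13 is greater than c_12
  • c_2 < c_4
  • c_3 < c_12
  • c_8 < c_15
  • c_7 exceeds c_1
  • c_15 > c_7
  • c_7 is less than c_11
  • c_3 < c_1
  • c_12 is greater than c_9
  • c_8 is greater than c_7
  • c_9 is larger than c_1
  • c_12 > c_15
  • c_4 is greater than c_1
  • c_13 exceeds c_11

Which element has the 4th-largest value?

c_4

Piecing the relations together gives one ordering: c_3 < c_1 < c_7 < c_8 < c_15 < c_9 < c_12 < c_2 < c_4 < c_6 < c_11 < c_13.
Counting 4 from the largest end gives c_4.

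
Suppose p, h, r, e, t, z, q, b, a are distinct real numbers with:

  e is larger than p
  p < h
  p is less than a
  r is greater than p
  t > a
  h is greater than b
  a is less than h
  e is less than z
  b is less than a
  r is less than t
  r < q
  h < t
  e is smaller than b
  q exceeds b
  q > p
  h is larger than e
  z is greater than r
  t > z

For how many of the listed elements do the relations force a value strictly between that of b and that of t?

2

Chaining upward from b reaches: a, h, q.
Chaining downward from t reaches: p, e, r, z, a, h.
Strictly between b and t are those in both lists: a, h — 2 elements.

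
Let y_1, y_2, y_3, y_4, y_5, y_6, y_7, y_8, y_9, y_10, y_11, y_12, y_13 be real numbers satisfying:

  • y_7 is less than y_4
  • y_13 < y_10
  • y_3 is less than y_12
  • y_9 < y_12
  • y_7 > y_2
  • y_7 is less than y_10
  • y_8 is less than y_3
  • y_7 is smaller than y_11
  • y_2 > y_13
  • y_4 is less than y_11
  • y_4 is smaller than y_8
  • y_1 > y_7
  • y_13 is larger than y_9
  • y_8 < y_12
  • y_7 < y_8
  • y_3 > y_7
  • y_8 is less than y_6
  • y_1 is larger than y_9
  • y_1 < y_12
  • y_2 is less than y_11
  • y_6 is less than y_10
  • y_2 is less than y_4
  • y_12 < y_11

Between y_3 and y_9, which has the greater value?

y_3

y_9 < y_13 and y_13 < y_2 give y_9 < y_2.
Then y_2 < y_7 extends the chain to y_7.
With y_7 < y_4: y_9 < y_13 < y_2 < y_7 < y_4.
Then y_4 < y_8 extends the chain to y_8.
Then y_8 < y_3 extends the chain to y_3.
So y_9 < y_3; y_3 is the larger of the two.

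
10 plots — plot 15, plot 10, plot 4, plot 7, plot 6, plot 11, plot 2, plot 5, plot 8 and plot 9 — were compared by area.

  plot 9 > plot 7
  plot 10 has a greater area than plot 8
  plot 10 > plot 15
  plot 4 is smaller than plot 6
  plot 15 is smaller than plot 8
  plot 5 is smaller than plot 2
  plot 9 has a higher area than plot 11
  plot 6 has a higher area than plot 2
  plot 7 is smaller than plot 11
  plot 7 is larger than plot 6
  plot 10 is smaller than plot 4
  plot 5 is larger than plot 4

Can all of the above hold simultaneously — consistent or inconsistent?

consistent

The single ordering plot 15 < plot 8 < plot 10 < plot 4 < plot 5 < plot 2 < plot 6 < plot 7 < plot 11 < plot 9 satisfies every listed relation, so no contradiction arises.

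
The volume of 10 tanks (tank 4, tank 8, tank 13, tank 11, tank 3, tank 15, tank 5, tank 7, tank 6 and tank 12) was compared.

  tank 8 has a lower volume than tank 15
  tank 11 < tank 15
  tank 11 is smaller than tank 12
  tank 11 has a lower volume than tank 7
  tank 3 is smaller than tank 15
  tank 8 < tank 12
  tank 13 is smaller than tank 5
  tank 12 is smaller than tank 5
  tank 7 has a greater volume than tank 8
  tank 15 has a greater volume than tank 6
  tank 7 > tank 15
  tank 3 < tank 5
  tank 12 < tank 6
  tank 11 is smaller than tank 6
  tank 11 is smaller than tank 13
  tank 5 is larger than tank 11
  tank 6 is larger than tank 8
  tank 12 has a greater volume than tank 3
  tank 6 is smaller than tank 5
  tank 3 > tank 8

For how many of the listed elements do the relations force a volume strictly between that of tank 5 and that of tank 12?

The relations place tank 12 below tank 5. An element lies strictly between them when it is forced above tank 12 and also forced below tank 5.
Above tank 12: {tank 6, tank 15, tank 7}. Below tank 5: {tank 8, tank 3, tank 11, tank 13, tank 6}.
Intersection: {tank 6} — 1.

1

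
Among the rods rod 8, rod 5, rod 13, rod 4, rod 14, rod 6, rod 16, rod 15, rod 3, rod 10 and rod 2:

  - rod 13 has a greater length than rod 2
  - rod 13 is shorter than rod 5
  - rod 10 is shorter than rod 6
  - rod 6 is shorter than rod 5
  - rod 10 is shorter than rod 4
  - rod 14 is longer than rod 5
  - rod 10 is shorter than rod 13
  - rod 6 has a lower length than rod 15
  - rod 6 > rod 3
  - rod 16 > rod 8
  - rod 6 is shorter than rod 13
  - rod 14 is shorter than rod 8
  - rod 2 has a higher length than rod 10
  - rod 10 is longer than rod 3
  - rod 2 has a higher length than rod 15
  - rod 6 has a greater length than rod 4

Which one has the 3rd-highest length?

rod 14

The consecutive relations fix a unique order: rod 3 < rod 10 < rod 4 < rod 6 < rod 15 < rod 2 < rod 13 < rod 5 < rod 14 < rod 8 < rod 16.
The 3rd largest is rod 14.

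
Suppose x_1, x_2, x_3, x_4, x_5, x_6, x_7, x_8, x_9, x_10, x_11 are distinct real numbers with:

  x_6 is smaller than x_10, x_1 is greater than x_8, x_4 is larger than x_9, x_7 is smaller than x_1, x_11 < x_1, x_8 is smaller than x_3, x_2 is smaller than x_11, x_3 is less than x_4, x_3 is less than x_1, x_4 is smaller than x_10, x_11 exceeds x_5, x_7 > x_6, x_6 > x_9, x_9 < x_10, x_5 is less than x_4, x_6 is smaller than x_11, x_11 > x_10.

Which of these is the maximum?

x_1

Chaining downward from x_1: directly below it, x_8, x_7, x_3, x_11; then x_6, x_5, x_2, x_10; then x_9, x_4.
That covers every other element, and nothing is given above x_1, so x_1 is the maximum.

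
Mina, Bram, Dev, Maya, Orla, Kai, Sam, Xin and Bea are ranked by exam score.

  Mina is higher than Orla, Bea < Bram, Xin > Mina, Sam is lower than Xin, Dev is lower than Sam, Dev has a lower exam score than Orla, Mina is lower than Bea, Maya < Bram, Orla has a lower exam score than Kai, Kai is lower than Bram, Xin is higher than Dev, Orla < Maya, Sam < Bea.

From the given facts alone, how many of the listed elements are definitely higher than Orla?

6

From Orla the given relations immediately reach Mina, Kai, Maya.
From those, Bea, Bram, Xin — 6 in total.
No other element is forced above Orla by the given relations, so the count is 6.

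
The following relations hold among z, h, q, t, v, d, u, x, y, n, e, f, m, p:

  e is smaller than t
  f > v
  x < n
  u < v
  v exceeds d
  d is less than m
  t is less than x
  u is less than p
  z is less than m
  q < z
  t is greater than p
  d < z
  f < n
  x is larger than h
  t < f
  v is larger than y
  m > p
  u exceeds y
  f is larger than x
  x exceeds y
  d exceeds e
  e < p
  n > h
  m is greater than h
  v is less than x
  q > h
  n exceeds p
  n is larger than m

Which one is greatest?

Chaining downward from n: directly below it, h, p, x, f, m; then y, u, e, d, v, t, z; then q.
That covers every other element, and nothing is given above n, so n is the greatest.

n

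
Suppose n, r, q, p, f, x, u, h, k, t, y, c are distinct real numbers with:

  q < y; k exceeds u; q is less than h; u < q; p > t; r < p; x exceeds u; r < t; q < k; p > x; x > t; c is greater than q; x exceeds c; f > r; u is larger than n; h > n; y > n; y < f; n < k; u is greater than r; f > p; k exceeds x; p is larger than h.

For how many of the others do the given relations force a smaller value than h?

4

From h the given relations immediately reach n, q.
From those, u — 3 in total.
From those, r — 4 in total.
Nothing else is reachable below h; 4 in all.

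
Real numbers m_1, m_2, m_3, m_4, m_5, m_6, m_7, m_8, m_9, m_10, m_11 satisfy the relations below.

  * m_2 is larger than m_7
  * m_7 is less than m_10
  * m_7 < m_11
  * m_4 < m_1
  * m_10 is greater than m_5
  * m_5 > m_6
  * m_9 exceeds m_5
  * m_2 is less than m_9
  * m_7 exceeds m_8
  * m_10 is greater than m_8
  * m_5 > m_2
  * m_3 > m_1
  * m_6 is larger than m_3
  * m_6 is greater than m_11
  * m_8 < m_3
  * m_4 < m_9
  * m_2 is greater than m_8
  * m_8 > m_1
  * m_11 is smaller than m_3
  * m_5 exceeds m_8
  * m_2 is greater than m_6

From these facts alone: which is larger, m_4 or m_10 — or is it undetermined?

Chaining the given relations: m_4 < m_1 < m_8 < m_7 < m_11 < m_3 < m_6 < m_2 < m_5 < m_10.
So m_10 is larger.

m_10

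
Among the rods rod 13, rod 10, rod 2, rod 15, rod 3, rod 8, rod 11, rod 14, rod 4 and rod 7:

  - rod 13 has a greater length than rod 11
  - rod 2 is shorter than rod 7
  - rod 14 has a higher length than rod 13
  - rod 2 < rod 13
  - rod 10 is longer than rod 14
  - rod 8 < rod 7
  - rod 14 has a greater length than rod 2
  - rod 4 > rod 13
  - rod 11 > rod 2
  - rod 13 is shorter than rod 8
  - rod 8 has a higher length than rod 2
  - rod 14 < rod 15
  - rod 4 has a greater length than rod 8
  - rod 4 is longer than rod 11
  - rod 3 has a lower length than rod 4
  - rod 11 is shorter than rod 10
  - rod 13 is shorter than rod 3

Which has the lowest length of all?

rod 2

rod 11 is not least since rod 2 < rod 11; rod 13 is not least since rod 11 < rod 13; rod 8 is not least since rod 2 < rod 8; rod 14 is not least since rod 2 < rod 14; rod 3 is not least since rod 13 < rod 3; rod 10 is not least since rod 14 < rod 10; rod 4 is not least since rod 13 < rod 4; rod 7 is not least since rod 8 < rod 7; rod 15 is not least since rod 14 < rod 15.
Only rod 2 has nothing below it, so rod 2 is the lowest length.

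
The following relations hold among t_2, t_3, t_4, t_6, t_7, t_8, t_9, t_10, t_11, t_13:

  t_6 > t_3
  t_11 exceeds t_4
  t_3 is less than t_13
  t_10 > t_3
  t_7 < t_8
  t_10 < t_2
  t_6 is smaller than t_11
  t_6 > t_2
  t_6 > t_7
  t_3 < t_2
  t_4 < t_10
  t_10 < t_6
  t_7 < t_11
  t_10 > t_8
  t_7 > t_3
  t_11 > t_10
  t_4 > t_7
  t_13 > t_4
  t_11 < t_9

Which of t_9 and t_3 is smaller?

t_3

Chaining the given relations: t_3 < t_7 < t_4 < t_10 < t_2 < t_6 < t_11 < t_9.
So t_3 < t_9; t_3 is the smaller of the two.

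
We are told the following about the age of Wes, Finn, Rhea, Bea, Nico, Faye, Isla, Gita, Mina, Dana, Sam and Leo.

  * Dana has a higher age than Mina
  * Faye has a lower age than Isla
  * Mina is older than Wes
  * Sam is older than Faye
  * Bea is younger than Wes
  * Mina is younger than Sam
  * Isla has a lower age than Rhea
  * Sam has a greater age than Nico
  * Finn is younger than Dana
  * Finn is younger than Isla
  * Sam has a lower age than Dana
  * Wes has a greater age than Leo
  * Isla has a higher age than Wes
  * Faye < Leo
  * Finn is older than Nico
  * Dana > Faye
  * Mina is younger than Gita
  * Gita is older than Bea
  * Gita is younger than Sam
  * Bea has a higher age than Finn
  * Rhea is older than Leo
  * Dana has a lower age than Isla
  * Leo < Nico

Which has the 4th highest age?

Sam

Chaining the given pairs: Faye < Leo < Nico < Finn < Bea < Wes < Mina < Gita < Sam < Dana < Isla < Rhea.
The 4th largest is Sam.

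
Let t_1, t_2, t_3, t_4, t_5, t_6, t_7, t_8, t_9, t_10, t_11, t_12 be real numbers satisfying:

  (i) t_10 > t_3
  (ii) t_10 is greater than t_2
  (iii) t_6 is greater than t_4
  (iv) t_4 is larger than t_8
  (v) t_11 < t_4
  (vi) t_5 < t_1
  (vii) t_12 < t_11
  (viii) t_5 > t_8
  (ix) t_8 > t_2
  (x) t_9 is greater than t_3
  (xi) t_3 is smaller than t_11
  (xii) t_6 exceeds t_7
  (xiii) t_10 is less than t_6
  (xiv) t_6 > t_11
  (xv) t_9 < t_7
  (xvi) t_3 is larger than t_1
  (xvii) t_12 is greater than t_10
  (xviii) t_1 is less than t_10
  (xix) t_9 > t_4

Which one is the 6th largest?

Piecing the relations together gives one ordering: t_2 < t_8 < t_5 < t_1 < t_3 < t_10 < t_12 < t_11 < t_4 < t_9 < t_7 < t_6.
The 6th largest is t_12.

t_12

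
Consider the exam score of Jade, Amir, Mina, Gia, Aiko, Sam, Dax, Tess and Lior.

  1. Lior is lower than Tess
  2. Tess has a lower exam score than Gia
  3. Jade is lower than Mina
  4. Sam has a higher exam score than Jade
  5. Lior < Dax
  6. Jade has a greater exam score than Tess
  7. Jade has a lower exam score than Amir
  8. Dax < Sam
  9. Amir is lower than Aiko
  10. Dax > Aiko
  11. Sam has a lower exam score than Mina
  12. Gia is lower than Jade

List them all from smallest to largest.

Lior < Tess < Gia < Jade < Amir < Aiko < Dax < Sam < Mina

Nothing is placed below Lior, so it is least; from there Lior < Tess; Tess < Gia; Gia < Jade; Jade < Amir; Amir < Aiko; Aiko < Dax; Dax < Sam; Sam < Mina, each given directly.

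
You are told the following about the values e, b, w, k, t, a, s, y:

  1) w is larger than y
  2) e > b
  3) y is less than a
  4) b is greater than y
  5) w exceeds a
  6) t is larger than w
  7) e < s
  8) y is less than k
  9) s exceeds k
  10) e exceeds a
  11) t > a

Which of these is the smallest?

y

Chaining upward from y: directly above it, b, a, w, k; then t, e, s.
That covers every other element, and nothing is given below y, so y is the smallest.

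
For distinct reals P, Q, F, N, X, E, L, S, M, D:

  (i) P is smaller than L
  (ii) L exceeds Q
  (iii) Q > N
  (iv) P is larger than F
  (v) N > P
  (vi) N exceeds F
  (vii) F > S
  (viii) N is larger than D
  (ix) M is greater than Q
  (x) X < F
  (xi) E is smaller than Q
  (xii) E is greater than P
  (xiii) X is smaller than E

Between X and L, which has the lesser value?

Following the relations from X: X < F < P < E < Q < L.
So X < L; X is the smaller of the two.

X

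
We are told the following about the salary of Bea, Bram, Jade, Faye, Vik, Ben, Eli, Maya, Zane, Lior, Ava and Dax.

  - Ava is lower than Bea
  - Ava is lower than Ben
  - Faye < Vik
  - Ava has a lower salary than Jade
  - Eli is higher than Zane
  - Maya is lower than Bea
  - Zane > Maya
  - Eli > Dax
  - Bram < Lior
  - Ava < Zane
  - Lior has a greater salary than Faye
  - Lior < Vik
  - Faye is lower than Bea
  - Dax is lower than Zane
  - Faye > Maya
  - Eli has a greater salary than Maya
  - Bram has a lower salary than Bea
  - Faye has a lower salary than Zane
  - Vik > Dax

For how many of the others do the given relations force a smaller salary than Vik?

5

From Vik the given relations immediately reach Dax, Faye, Lior.
From those, Bram, Maya — 5 in total.
Nothing else is reachable below Vik; 5 in all.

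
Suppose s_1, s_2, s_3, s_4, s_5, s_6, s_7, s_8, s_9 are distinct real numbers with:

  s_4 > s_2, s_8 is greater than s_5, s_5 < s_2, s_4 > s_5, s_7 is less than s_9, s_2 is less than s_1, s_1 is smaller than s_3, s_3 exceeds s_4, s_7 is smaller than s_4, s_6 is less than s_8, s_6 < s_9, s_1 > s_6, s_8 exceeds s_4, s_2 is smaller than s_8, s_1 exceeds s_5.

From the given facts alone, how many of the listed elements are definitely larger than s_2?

4

The elements the relations force above s_2 are s_1, s_4, s_8, s_3 — no chain reaches any other.
That is 4.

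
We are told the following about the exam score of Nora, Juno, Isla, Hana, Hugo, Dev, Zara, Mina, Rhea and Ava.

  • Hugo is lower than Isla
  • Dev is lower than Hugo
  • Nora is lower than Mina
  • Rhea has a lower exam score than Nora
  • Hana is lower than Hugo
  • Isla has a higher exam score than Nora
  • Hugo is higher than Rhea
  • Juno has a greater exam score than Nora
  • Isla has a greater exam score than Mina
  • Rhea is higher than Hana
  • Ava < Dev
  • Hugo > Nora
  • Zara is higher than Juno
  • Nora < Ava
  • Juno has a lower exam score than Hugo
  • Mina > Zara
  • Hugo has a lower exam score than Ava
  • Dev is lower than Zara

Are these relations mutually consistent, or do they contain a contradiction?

inconsistent

Chaining the given relations yields Hugo < Ava < Dev, so Hugo < Dev. But one relation states Dev < Hugo. These cannot both hold.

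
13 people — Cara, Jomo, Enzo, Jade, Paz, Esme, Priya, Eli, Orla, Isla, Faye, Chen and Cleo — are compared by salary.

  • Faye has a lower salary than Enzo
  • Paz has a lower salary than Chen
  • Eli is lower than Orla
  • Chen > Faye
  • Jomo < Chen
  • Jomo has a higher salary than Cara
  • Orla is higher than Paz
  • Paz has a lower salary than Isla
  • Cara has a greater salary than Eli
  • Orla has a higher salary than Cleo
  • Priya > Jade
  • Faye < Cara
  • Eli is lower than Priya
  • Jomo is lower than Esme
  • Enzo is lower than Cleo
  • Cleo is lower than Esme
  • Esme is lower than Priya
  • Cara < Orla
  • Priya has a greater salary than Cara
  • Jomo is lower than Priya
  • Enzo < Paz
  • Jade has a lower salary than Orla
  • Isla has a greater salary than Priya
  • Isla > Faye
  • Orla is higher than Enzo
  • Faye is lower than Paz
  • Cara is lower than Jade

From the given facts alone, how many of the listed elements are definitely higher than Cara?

From Cara the given relations immediately reach Jomo, Jade, Orla, Priya.
From those, Esme, Chen, Isla — 7 in total.
Nothing else is reachable above Cara; 7 in all.

7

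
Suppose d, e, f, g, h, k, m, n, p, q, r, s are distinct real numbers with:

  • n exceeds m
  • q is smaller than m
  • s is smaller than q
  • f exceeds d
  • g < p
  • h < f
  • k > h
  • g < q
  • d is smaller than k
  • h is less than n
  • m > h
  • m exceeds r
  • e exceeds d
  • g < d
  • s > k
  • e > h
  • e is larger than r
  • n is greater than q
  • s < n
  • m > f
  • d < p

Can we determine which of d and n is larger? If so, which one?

Link the given pairs in sequence: d < k; k < s; s < q; q < m; m < n.
Together: d < k < s < q < m < n.
So n is larger.

n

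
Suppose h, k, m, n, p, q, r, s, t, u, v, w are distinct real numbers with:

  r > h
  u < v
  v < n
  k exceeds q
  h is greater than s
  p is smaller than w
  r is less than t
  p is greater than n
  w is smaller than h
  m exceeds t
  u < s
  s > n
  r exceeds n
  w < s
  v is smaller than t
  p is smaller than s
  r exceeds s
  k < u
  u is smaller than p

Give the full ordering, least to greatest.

q < k < u < v < n < p < w < s < h < r < t < m

Each adjacent pair is fixed by a given relation: q < k; k < u; u < v; v < n; n < p; p < w; w < s; s < h; h < r; r < t; t < m. Chaining them end to end gives the full order.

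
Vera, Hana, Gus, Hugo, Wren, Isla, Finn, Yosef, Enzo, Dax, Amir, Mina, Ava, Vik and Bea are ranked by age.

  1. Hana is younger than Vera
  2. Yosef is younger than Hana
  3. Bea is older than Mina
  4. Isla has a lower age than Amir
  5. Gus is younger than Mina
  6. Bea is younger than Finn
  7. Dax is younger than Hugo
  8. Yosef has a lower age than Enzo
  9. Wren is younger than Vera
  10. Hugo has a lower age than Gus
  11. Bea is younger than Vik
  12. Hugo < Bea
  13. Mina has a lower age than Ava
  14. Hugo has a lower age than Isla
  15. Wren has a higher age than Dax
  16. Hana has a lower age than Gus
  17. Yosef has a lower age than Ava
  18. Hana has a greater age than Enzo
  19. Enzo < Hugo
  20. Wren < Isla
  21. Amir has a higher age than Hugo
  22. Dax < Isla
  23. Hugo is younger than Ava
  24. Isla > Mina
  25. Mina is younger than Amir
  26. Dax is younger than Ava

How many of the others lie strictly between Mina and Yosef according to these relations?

4

Chaining upward from Yosef reaches: Enzo, Hana, Hugo, Gus, Vera, Bea, Ava, Isla, Amir, Vik, Finn.
Chaining downward from Mina reaches: Enzo, Dax, Hana, Hugo, Gus.
Strictly between Yosef and Mina are those in both lists: Enzo, Hana, Hugo, Gus — 4 elements.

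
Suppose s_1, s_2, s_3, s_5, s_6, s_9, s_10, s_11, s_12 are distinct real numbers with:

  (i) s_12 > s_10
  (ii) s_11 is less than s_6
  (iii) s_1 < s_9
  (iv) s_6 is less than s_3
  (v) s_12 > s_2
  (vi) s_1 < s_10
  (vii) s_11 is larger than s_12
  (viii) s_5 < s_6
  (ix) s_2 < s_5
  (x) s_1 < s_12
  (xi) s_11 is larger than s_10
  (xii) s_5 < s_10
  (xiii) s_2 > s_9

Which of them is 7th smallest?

s_11

Chaining the given pairs: s_1 < s_9 < s_2 < s_5 < s_10 < s_12 < s_11 < s_6 < s_3.
Counting 7 from the smallest end gives s_11.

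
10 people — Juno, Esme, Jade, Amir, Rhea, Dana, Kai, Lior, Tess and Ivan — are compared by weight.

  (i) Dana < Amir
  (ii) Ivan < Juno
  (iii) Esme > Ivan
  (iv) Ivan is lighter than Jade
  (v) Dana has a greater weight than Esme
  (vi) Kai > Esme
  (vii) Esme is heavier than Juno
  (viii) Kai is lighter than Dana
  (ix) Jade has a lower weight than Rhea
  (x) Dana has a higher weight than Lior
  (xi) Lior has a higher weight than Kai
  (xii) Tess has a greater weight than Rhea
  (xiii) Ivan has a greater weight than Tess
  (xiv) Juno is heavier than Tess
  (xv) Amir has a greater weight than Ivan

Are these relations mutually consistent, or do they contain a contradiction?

Chaining the given relations yields Jade < Rhea < Tess < Ivan, so Jade < Ivan. But one relation states Ivan < Jade. These cannot both hold.

inconsistent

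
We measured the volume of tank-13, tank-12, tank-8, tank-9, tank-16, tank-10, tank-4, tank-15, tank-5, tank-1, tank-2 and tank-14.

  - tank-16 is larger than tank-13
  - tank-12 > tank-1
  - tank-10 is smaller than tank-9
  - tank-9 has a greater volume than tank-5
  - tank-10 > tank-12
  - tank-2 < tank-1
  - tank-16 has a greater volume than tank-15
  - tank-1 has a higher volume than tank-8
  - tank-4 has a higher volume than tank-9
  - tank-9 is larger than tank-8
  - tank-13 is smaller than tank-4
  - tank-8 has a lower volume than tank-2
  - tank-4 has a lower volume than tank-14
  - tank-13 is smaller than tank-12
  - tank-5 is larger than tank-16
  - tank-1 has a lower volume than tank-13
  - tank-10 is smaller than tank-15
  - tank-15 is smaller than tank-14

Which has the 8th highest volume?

tank-12

The consecutive relations fix a unique order: tank-8 < tank-2 < tank-1 < tank-13 < tank-12 < tank-10 < tank-15 < tank-16 < tank-5 < tank-9 < tank-4 < tank-14.
Counting 8 from the largest end gives tank-12.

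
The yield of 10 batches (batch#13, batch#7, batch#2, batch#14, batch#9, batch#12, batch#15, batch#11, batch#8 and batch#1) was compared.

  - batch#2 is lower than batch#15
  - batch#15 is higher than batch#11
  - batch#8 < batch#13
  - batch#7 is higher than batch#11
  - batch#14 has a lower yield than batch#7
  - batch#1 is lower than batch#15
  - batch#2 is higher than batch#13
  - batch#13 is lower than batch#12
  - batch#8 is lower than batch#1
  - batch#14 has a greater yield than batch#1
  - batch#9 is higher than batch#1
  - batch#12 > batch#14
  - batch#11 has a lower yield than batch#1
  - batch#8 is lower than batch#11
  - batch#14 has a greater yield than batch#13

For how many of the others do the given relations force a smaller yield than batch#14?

The elements the relations force below batch#14 are batch#8, batch#13, batch#11, batch#1 — no chain reaches any other.
That is 4.

4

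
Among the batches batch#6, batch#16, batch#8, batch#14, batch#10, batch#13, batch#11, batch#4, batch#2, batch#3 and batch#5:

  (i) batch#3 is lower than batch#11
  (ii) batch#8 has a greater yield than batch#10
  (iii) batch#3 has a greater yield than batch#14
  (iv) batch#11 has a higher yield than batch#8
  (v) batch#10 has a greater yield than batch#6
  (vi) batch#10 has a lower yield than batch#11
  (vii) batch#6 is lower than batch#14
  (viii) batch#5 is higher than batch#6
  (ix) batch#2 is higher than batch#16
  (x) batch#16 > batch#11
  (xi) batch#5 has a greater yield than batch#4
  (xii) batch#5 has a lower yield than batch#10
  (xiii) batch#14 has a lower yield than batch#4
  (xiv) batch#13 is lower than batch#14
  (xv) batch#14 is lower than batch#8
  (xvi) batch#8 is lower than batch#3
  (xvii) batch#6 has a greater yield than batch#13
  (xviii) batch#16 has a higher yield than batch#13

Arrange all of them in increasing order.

batch#13 < batch#6 < batch#14 < batch#4 < batch#5 < batch#10 < batch#8 < batch#3 < batch#11 < batch#16 < batch#2

Each adjacent pair is fixed by a given relation: batch#13 < batch#6; batch#6 < batch#14; batch#14 < batch#4; batch#4 < batch#5; batch#5 < batch#10; batch#10 < batch#8; batch#8 < batch#3; batch#3 < batch#11; batch#11 < batch#16; batch#16 < batch#2. Chaining them end to end gives the full order.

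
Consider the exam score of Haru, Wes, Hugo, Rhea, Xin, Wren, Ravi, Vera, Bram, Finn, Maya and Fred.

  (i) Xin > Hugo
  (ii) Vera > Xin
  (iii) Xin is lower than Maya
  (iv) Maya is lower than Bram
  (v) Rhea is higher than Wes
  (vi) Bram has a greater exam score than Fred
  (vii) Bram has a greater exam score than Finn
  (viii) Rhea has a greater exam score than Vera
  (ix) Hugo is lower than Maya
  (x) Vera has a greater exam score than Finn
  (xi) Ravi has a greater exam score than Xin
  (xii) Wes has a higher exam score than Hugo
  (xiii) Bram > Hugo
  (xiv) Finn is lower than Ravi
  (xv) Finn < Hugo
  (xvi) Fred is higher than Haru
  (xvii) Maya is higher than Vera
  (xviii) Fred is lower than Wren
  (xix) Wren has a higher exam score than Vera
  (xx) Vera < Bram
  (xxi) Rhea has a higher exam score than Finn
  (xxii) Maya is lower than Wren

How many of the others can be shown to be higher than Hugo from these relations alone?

Directly above Hugo: Xin, Wes, Maya, Bram.
One step further: Ravi, Vera, Rhea, Wren (8 so far).
Nothing else is reachable above Hugo; 8 in all.

8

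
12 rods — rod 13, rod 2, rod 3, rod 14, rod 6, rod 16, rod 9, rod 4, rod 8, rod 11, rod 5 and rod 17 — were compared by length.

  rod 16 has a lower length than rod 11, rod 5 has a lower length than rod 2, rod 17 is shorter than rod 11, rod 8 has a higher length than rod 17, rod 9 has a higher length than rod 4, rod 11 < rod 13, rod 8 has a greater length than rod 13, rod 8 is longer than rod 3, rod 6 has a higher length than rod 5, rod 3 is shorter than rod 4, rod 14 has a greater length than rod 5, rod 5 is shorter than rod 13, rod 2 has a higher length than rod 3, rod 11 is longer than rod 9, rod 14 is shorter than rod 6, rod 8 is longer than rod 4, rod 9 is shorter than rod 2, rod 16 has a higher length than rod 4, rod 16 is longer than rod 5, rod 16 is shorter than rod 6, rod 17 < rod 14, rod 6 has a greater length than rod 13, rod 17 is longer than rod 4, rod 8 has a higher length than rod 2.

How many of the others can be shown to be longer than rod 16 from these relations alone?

4

From rod 16 the given relations immediately reach rod 11, rod 6.
From those, rod 13 — 3 in total.
From those, rod 8 — 4 in total.
No other element is forced above rod 16 by the given relations, so the count is 4.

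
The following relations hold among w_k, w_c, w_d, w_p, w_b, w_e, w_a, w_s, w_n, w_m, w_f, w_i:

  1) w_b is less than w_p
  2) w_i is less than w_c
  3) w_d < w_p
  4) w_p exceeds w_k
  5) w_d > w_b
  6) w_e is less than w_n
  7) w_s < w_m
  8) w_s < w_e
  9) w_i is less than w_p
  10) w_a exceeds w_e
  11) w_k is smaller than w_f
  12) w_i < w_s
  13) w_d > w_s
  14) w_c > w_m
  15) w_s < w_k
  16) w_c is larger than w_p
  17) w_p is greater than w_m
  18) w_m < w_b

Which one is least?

Chaining upward from w_i: directly above it, w_s, w_p, w_c; then w_m, w_k, w_d, w_e; then w_b, w_a, w_f, w_n.
That covers every other element, and nothing is given below w_i, so w_i is the least.

w_i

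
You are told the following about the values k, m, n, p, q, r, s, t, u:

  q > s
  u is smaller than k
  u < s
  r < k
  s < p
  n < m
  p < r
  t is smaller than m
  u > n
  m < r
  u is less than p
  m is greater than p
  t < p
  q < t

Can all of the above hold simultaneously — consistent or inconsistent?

The single ordering n < u < s < q < t < p < m < r < k satisfies every listed relation, so no contradiction arises.

consistent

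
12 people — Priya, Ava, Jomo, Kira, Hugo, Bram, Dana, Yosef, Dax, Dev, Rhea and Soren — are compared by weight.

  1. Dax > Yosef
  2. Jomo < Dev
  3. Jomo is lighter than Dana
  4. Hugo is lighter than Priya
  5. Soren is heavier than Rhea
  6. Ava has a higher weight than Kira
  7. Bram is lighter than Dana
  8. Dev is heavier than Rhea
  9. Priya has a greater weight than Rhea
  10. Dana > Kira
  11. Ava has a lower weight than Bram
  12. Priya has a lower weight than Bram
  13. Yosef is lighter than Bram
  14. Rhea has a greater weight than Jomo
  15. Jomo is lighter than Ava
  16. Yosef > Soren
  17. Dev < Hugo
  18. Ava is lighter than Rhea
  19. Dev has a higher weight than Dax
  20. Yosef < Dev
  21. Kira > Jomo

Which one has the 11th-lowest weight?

Bram

Piecing the relations together gives one ordering: Jomo < Kira < Ava < Rhea < Soren < Yosef < Dax < Dev < Hugo < Priya < Bram < Dana.
The 11th smallest is Bram.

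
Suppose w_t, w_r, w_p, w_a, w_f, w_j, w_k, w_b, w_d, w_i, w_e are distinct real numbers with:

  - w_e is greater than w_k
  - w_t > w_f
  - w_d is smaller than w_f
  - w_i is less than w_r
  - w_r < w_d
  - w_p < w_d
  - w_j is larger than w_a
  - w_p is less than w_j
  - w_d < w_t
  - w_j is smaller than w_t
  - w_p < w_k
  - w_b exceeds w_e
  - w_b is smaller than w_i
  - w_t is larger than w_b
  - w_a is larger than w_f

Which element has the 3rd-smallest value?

The consecutive relations fix a unique order: w_p < w_k < w_e < w_b < w_i < w_r < w_d < w_f < w_a < w_j < w_t.
Counting 3 from the smallest end gives w_e.

w_e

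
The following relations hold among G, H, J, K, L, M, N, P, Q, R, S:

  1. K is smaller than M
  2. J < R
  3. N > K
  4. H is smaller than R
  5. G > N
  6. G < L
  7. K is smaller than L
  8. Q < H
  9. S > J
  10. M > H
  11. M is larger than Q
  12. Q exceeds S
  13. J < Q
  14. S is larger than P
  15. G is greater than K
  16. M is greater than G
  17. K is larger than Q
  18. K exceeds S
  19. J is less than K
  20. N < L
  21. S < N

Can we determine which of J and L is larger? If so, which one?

L

Chaining the given relations: J < S < Q < K < N < G < L.
So L is larger.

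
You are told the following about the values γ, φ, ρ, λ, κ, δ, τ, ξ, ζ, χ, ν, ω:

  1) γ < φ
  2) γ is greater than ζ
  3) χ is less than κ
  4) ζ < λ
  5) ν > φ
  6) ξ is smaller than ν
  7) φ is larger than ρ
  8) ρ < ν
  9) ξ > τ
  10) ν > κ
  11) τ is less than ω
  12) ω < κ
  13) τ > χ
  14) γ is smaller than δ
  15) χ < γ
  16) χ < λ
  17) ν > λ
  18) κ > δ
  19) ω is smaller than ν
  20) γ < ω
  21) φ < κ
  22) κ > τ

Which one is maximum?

ν

Chaining downward from ν: directly below it, λ, ρ, ξ, ω, φ, κ; then χ, ζ, γ, τ, δ.
That covers every other element, and nothing is given above ν, so ν is the maximum.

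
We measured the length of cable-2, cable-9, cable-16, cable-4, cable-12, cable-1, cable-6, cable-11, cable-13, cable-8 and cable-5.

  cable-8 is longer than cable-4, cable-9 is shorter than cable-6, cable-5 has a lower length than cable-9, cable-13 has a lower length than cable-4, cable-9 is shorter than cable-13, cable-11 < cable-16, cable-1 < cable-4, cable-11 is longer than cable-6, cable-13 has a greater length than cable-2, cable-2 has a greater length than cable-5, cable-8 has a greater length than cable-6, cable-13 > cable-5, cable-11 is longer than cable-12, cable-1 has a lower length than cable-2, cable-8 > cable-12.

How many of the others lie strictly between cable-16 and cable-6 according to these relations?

1

Chaining upward from cable-6 reaches: cable-11, cable-8.
Chaining downward from cable-16 reaches: cable-5, cable-9, cable-12, cable-11.
Strictly between cable-6 and cable-16 are those in both lists: cable-11 — 1 element.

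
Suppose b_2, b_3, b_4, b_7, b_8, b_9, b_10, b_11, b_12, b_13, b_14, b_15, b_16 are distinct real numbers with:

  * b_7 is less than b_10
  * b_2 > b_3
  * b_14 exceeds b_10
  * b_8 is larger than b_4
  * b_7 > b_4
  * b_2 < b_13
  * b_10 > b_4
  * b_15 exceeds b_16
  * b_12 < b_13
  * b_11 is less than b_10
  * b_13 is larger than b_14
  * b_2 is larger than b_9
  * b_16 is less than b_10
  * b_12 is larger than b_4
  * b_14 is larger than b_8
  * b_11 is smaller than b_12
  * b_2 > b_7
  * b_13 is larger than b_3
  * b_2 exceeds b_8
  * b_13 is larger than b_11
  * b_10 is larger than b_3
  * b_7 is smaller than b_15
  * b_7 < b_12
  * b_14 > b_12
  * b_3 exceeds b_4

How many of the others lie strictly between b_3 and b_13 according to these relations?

3

Chaining upward from b_3 reaches: b_10, b_14, b_2.
Chaining downward from b_13 reaches: b_9, b_4, b_8, b_7, b_16, b_11, b_10, b_12, b_14, b_2.
Strictly between b_3 and b_13 are those in both lists: b_10, b_14, b_2 — 3 elements.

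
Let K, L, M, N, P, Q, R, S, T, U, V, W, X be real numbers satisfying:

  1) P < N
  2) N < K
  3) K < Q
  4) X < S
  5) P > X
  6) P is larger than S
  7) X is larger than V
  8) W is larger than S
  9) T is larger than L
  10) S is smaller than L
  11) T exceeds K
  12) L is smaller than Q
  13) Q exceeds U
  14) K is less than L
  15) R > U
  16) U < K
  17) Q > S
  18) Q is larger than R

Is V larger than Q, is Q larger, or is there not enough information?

Q

Link the given pairs in sequence: V < X; X < S; S < P; P < N; N < K; K < Q.
Chaining these gives V < X < S < P < N < K < Q.
So Q is larger.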